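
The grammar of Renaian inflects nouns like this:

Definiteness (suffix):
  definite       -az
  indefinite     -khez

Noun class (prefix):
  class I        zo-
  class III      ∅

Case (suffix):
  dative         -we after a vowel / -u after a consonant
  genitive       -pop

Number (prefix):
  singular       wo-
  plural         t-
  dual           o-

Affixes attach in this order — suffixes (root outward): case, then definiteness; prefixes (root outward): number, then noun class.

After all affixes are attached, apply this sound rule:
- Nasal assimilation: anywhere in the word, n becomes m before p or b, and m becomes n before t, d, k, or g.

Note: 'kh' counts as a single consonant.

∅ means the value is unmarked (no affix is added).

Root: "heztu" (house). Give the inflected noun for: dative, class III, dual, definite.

oheztuweaz

Attach case dative -we (after vowel 'u') → heztuwe.
Attach number dual o- → oheztuwe.
Attach definiteness definite -az → oheztuweaz.
noun class = class III: zero marking, form stays oheztuweaz.
Nasal assimilation: no change.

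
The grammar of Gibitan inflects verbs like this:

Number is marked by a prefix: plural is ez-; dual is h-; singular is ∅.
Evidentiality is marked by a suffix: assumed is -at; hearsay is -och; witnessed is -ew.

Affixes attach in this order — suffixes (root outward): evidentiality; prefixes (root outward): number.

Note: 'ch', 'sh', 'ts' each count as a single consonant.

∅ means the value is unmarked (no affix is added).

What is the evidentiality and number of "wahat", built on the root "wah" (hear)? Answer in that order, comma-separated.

Segment: wah-at.
evidentiality: -at → assumed.
number: ∅ → singular.

assumed, singular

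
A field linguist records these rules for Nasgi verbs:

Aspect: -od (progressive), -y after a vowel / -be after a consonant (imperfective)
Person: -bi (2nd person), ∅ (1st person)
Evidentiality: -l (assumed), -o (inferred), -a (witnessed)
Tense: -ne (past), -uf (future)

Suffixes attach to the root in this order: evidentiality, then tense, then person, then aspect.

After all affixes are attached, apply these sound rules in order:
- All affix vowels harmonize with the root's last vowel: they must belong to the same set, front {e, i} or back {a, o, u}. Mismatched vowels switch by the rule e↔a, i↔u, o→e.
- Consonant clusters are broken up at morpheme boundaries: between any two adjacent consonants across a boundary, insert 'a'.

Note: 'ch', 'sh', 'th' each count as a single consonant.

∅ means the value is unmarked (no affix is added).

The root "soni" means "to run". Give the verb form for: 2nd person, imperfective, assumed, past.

Attach evidentiality assumed -l → sonil.
Attach tense past -ne → sonilne.
Attach person 2nd person -bi → sonilnebi.
Attach aspect imperfective -y (after vowel 'i') → sonilnebiy.
Vowel harmony: no change.
Apply epenthesis: sonilnebiy → sonilanebiy.

sonilanebiy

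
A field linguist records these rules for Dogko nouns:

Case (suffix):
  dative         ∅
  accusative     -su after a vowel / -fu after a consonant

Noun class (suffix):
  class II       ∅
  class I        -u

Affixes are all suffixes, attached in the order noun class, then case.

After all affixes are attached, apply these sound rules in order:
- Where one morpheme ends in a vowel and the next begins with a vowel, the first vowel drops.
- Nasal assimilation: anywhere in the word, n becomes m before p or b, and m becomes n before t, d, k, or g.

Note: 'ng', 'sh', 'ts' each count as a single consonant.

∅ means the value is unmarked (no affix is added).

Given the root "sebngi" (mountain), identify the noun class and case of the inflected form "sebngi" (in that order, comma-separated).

class II, dative

Segment: sebngi.
noun class: ∅ → class II.
case: ∅ → dative.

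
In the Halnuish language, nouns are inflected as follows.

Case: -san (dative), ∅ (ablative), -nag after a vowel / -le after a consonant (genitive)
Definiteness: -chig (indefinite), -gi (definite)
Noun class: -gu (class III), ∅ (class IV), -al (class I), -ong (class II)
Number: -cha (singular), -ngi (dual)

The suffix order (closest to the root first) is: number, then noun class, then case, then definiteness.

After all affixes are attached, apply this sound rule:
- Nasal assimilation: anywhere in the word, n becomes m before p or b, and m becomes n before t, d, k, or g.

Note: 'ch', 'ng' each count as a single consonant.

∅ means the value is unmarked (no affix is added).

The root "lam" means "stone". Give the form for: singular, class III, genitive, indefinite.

Attach number singular -cha → lamcha.
Attach noun class class III -gu → lamchagu.
Attach case genitive -nag (after vowel 'u') → lamchagunag.
Attach definiteness indefinite -chig → lamchagunagchig.
Nasal assimilation: no change.

lamchagunagchig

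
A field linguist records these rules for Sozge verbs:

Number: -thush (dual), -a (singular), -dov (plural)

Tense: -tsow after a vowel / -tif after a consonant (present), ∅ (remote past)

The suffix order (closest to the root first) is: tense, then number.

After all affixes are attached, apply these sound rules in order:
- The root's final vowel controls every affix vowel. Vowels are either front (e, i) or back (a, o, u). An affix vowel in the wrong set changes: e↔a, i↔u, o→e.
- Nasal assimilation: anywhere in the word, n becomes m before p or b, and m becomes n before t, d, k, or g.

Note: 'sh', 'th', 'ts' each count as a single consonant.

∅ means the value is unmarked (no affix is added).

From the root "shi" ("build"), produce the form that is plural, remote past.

tense = remote past: zero marking, form stays shi.
Attach number plural -dov → shidov.
Apply vowel harmony: shidov → shidev.
Nasal assimilation: no change.

shidev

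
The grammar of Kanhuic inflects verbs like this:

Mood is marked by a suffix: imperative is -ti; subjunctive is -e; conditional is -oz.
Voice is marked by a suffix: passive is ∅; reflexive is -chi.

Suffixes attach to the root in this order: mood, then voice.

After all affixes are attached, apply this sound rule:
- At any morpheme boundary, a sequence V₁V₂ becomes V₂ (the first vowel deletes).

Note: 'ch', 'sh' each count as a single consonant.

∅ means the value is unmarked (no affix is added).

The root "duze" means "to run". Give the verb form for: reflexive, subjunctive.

duzechi

Attach mood subjunctive -e → duzee.
Attach voice reflexive -chi → duzeechi.
Apply vowel deletion: duzeechi → duzechi.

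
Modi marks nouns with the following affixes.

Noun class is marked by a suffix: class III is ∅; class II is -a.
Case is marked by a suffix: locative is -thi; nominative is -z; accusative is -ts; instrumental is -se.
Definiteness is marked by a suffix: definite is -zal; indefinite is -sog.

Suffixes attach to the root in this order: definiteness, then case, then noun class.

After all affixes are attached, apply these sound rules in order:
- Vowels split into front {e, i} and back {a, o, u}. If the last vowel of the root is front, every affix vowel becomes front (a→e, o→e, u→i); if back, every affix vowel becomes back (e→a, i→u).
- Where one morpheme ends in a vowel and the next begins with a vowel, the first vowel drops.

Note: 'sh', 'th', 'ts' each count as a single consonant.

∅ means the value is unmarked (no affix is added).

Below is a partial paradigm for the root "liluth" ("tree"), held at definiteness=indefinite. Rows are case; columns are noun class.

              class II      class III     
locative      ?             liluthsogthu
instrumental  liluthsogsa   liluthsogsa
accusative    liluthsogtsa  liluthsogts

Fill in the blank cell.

Attach definiteness indefinite -sog → liluthsog.
Attach case locative -thi → liluthsogthi.
Attach noun class class II -a → liluthsogthia.
Apply vowel harmony: liluthsogthia → liluthsogthua.
Apply vowel deletion: liluthsogthua → liluthsogtha.

liluthsogtha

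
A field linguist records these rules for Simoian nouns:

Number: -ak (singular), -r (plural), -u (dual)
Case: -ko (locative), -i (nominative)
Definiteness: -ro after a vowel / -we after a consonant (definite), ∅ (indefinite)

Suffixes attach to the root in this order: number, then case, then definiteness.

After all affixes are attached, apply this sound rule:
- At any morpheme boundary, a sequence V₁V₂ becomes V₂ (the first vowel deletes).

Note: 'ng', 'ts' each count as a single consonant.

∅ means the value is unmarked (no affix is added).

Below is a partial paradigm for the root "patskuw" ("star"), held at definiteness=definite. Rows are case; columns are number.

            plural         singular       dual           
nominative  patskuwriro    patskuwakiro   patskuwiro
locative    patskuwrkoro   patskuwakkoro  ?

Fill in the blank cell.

patskuwukoro

Attach number dual -u → patskuwu.
Attach case locative -ko → patskuwuko.
Attach definiteness definite -ro (after vowel 'o') → patskuwukoro.
Vowel deletion: no change.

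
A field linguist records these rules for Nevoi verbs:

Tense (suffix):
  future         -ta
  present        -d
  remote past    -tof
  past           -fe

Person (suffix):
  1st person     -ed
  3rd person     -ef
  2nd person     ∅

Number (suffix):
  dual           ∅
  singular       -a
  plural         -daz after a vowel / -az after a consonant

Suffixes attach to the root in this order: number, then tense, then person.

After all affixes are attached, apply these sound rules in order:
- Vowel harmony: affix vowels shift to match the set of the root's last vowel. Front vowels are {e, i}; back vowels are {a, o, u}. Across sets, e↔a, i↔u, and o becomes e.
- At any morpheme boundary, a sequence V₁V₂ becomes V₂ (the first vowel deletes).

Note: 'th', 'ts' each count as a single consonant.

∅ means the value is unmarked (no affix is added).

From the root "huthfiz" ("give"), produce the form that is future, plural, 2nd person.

huthfizezte

Attach number plural -az (after consonant 'z') → huthfizaz.
Attach tense future -ta → huthfizazta.
person = 2nd person: zero marking, form stays huthfizazta.
Apply vowel harmony: huthfizazta → huthfizezte.
Vowel deletion: no change.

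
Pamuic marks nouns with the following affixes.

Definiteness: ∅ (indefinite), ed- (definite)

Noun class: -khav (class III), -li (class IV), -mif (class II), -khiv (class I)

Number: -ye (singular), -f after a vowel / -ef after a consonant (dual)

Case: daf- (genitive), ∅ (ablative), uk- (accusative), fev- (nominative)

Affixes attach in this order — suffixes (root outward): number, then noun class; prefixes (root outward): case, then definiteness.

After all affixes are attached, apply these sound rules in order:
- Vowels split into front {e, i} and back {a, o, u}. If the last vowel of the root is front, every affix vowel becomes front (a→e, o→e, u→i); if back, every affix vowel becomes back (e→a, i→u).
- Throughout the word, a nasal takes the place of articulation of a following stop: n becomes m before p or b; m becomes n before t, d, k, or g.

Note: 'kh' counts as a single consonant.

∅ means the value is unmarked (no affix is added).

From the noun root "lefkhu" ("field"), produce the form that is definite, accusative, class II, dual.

aduklefkhufmuf

Attach case accusative uk- → uklefkhu.
Attach number dual -f (after vowel 'u') → uklefkhuf.
Attach noun class class II -mif → uklefkhufmif.
Attach definiteness definite ed- → eduklefkhufmif.
Apply vowel harmony: eduklefkhufmif → aduklefkhufmuf.
Nasal assimilation: no change.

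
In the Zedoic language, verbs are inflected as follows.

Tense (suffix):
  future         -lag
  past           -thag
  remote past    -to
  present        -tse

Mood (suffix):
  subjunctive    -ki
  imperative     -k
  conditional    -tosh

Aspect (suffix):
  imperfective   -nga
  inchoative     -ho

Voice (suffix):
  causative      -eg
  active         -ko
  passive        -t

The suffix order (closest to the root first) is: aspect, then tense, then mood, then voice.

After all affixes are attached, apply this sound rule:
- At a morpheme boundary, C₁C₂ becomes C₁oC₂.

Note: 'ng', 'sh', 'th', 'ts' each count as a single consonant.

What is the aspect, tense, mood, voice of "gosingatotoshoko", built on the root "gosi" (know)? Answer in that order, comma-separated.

imperfective, remote past, conditional, active

Segment: gosi-nga-to-tosh-ko.
aspect: -nga → imperfective.
tense: -to → remote past.
mood: -tosh → conditional.
voice: -ko → active.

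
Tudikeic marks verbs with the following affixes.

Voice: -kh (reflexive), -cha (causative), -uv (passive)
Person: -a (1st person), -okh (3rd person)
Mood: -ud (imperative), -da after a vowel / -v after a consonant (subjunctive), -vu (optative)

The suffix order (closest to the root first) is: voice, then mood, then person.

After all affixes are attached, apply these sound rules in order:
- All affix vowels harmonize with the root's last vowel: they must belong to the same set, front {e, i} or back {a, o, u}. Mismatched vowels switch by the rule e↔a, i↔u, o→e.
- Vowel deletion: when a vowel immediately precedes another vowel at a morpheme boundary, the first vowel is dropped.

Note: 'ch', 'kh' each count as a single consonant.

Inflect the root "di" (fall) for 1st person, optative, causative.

dicheve

Attach voice causative -cha → dicha.
Attach mood optative -vu → dichavu.
Attach person 1st person -a → dichavua.
Apply vowel harmony: dichavua → dichevie.
Apply vowel deletion: dichevie → dicheve.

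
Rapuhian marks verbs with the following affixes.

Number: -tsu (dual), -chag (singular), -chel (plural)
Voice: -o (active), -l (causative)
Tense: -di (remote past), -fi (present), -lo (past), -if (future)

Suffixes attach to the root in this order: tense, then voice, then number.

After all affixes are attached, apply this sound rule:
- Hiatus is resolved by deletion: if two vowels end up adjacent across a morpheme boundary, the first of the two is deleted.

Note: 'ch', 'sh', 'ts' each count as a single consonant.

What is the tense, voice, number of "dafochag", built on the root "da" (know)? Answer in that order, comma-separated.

present, active, singular

Segment: da-fi-o-chag.
tense: -fi → present.
voice: -o → active.
number: -chag → singular.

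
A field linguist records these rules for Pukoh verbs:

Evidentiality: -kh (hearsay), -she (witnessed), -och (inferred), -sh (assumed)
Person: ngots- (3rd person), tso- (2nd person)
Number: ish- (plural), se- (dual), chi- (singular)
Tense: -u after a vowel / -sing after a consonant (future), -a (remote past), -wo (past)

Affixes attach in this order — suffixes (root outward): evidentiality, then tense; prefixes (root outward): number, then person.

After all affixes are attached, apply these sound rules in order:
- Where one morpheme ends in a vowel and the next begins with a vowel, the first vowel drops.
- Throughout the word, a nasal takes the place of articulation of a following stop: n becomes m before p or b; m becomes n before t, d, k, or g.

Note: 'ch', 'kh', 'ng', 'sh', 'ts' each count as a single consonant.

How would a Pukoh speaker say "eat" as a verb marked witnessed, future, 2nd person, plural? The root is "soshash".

tsishsoshashshu

Attach number plural ish- → ishsoshash.
Attach evidentiality witnessed -she → ishsoshashshe.
Attach tense future -u (after vowel 'e') → ishsoshashsheu.
Attach person 2nd person tso- → tsoishsoshashsheu.
Apply vowel deletion: tsoishsoshashsheu → tsishsoshashshu.
Nasal assimilation: no change.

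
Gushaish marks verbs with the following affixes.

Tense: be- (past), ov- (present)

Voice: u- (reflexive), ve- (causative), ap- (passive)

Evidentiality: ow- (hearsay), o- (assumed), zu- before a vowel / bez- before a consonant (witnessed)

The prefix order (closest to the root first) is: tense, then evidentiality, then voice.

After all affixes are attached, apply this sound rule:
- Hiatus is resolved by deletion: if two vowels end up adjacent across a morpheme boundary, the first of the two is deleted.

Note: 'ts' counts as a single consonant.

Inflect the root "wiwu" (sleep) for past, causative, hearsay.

Attach tense past be- → bewiwu.
Attach evidentiality hearsay ow- → owbewiwu.
Attach voice causative ve- → veowbewiwu.
Apply vowel deletion: veowbewiwu → vowbewiwu.

vowbewiwu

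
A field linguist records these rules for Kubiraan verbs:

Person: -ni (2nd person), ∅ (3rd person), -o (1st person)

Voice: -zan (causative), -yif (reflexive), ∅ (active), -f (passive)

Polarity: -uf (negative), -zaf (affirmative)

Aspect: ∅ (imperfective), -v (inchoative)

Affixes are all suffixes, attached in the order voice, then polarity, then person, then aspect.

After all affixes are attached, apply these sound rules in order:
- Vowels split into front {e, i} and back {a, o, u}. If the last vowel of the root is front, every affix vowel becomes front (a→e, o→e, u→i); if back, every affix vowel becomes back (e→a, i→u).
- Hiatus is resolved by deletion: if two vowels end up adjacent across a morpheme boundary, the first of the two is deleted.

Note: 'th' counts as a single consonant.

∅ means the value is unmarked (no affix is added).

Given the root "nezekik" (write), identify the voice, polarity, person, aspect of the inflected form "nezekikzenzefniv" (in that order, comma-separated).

Segment: nezekik-zan-zaf-ni-v.
voice: -zan → causative.
polarity: -zaf → affirmative.
person: -ni → 2nd person.
aspect: -v → inchoative.

causative, affirmative, 2nd person, inchoative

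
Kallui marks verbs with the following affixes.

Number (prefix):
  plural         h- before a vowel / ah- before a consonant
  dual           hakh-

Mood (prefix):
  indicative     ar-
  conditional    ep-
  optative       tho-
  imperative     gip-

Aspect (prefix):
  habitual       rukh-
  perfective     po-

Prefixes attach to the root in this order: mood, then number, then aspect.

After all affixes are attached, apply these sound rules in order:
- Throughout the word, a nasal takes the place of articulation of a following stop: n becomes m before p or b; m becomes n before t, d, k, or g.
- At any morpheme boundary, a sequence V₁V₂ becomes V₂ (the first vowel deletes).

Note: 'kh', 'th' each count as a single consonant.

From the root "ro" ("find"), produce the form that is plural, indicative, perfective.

Attach mood indicative ar- → arro.
Attach number plural h- (before vowel 'a') → harro.
Attach aspect perfective po- → poharro.
Nasal assimilation: no change.
Vowel deletion: no change.

poharro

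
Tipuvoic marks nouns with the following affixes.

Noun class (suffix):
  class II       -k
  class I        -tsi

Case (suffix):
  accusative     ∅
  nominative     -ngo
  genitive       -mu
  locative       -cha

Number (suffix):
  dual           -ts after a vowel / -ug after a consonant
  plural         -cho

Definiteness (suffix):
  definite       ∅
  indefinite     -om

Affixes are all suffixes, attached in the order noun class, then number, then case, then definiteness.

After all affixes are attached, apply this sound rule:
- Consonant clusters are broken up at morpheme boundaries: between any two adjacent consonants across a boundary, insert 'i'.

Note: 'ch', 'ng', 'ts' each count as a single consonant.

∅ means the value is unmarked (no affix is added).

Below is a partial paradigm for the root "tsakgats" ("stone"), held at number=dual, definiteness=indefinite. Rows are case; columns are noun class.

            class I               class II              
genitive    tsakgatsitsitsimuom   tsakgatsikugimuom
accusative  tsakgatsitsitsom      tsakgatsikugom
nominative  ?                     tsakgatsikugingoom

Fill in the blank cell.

tsakgatsitsitsingoom

Attach noun class class I -tsi → tsakgatstsi.
Attach number dual -ts (after vowel 'i') → tsakgatstsits.
Attach case nominative -ngo → tsakgatstsitsngo.
Attach definiteness indefinite -om → tsakgatstsitsngoom.
Apply epenthesis: tsakgatstsitsngoom → tsakgatsitsitsingoom.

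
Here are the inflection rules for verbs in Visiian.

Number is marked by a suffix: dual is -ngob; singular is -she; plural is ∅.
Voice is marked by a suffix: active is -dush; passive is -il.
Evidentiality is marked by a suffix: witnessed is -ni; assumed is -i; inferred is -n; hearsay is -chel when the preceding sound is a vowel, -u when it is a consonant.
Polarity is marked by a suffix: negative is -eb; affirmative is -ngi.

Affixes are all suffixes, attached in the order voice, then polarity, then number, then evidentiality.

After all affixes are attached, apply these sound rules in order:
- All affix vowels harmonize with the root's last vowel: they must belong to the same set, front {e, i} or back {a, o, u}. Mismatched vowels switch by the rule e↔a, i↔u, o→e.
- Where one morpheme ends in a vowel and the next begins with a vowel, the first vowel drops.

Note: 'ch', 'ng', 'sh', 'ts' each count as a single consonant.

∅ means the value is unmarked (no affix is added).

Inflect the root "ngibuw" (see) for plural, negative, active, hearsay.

ngibuwdushabu

Attach voice active -dush → ngibuwdush.
Attach polarity negative -eb → ngibuwdusheb.
number = plural: zero marking, form stays ngibuwdusheb.
Attach evidentiality hearsay -u (after consonant 'b') → ngibuwdushebu.
Apply vowel harmony: ngibuwdushebu → ngibuwdushabu.
Vowel deletion: no change.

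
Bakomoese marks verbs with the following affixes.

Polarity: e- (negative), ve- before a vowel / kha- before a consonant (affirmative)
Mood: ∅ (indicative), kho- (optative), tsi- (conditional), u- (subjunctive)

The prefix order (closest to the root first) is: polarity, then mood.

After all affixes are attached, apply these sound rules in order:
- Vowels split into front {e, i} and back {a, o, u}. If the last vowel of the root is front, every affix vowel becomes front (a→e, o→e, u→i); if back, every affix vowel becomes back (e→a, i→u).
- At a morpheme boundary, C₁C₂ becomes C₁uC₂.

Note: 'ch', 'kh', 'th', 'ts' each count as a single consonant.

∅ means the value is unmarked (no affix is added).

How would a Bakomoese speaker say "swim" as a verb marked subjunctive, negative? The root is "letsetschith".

ieletsetschith

Attach polarity negative e- → eletsetschith.
Attach mood subjunctive u- → ueletsetschith.
Apply vowel harmony: ueletsetschith → ieletsetschith.
Epenthesis: no change.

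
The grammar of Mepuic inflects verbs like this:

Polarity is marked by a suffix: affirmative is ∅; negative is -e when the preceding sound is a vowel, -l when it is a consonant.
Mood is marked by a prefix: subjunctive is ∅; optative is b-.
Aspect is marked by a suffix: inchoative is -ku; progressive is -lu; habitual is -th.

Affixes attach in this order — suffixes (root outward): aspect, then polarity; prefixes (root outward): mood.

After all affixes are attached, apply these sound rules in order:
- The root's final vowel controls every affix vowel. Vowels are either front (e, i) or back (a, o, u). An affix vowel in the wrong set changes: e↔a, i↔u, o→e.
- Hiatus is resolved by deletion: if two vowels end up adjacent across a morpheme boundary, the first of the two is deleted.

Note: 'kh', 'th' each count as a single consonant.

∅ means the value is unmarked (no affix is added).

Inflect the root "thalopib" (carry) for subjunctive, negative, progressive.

Attach aspect progressive -lu → thalopiblu.
Attach polarity negative -e (after vowel 'u') → thalopiblue.
mood = subjunctive: zero marking, form stays thalopiblue.
Apply vowel harmony: thalopiblue → thalopiblie.
Apply vowel deletion: thalopiblie → thalopible.

thalopible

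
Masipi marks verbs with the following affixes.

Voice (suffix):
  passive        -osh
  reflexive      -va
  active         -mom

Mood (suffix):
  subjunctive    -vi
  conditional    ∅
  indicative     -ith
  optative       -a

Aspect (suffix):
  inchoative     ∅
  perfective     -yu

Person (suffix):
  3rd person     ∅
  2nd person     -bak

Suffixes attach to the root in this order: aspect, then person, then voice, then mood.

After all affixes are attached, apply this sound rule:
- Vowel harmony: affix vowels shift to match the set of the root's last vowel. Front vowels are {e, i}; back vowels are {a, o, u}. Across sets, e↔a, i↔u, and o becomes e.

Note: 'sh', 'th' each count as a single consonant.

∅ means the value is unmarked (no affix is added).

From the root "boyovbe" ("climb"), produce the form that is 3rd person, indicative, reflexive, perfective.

Attach aspect perfective -yu → boyovbeyu.
person = 3rd person: zero marking, form stays boyovbeyu.
Attach voice reflexive -va → boyovbeyuva.
Attach mood indicative -ith → boyovbeyuvaith.
Apply vowel harmony: boyovbeyuvaith → boyovbeyiveith.

boyovbeyiveith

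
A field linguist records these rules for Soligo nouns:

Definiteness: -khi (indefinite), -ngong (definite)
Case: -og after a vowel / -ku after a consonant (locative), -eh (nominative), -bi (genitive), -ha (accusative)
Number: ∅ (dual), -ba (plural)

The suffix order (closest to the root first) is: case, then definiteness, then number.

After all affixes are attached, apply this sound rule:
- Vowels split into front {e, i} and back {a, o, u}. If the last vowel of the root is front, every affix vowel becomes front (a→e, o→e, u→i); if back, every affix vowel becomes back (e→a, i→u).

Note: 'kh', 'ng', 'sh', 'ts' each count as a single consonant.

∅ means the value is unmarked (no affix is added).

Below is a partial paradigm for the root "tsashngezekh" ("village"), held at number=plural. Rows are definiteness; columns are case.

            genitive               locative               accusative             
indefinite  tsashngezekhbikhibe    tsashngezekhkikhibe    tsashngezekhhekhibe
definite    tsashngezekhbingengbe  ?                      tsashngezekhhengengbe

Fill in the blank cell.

Attach case locative -ku (after consonant 'kh') → tsashngezekhku.
Attach definiteness definite -ngong → tsashngezekhkungong.
Attach number plural -ba → tsashngezekhkungongba.
Apply vowel harmony: tsashngezekhkungongba → tsashngezekhkingengbe.

tsashngezekhkingengbe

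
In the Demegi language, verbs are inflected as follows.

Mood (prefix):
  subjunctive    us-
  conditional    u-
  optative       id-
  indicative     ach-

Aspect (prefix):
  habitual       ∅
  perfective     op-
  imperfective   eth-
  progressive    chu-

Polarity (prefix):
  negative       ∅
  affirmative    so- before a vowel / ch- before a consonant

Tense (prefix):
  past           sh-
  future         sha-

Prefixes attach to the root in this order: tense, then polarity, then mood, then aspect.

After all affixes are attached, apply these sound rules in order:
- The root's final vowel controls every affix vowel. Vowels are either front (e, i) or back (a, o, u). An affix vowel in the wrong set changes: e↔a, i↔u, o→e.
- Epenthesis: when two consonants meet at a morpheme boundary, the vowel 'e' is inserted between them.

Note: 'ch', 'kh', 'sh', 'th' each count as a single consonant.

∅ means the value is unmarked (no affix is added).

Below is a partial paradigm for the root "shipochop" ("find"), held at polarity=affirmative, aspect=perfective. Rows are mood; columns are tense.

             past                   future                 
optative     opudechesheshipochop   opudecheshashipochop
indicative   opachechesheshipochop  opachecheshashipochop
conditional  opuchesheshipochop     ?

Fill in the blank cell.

Attach tense future sha- → shashipochop.
Attach polarity affirmative ch- (before consonant 'sh') → chshashipochop.
Attach mood conditional u- → uchshashipochop.
Attach aspect perfective op- → opuchshashipochop.
Vowel harmony: no change.
Apply epenthesis: opuchshashipochop → opucheshashipochop.

opucheshashipochop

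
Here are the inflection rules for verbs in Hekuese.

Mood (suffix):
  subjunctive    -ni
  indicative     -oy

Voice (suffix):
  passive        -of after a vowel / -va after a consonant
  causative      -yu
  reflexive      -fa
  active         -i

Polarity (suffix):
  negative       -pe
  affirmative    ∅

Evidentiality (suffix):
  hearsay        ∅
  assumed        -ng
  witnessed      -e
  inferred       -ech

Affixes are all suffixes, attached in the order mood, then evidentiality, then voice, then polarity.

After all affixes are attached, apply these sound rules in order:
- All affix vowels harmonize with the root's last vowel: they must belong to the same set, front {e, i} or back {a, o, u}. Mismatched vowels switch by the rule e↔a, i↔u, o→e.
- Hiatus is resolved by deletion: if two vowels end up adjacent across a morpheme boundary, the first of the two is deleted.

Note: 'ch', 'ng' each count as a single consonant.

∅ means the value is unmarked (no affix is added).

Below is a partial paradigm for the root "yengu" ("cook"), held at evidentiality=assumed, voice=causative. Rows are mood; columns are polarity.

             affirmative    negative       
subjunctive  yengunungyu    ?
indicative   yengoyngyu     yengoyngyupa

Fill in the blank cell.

Attach mood subjunctive -ni → yenguni.
Attach evidentiality assumed -ng → yenguning.
Attach voice causative -yu → yenguningyu.
Attach polarity negative -pe → yenguningyupe.
Apply vowel harmony: yenguningyupe → yengunungyupa.
Vowel deletion: no change.

yengunungyupa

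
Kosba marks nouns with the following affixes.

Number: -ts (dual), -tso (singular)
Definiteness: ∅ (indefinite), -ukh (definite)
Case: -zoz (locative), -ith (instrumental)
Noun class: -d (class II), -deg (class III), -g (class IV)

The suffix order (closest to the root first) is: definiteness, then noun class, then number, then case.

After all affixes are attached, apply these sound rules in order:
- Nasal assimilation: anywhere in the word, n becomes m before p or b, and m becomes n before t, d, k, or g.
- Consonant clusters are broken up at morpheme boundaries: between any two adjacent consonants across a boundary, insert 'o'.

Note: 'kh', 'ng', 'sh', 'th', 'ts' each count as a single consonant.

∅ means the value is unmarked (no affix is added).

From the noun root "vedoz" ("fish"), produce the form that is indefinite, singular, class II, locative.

definiteness = indefinite: zero marking, form stays vedoz.
Attach noun class class II -d → vedozd.
Attach number singular -tso → vedozdtso.
Attach case locative -zoz → vedozdtsozoz.
Nasal assimilation: no change.
Apply epenthesis: vedozdtsozoz → vedozodotsozoz.

vedozodotsozoz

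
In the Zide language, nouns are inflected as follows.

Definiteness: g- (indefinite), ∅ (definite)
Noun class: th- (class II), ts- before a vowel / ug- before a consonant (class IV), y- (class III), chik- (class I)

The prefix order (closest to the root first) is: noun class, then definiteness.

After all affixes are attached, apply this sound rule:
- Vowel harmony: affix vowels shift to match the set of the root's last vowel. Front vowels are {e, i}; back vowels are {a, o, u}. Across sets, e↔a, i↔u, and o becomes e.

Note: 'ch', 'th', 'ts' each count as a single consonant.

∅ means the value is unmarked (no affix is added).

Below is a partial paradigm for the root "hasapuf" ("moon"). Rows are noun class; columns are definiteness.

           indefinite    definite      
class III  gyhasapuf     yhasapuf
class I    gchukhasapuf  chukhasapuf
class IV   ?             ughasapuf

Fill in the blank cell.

gughasapuf

Attach noun class class IV ug- (before consonant 'h') → ughasapuf.
Attach definiteness indefinite g- → gughasapuf.
Vowel harmony: no change.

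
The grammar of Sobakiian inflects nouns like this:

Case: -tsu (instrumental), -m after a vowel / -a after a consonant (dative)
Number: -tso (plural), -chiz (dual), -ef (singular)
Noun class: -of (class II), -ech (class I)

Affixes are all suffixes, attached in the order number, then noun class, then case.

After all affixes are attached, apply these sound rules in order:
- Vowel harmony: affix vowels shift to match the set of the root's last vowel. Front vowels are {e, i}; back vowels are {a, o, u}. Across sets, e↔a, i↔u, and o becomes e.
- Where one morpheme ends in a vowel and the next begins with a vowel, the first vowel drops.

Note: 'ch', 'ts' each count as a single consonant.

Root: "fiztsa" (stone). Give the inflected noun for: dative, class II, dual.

fiztsachuzofa

Attach number dual -chiz → fiztsachiz.
Attach noun class class II -of → fiztsachizof.
Attach case dative -a (after consonant 'f') → fiztsachizofa.
Apply vowel harmony: fiztsachizofa → fiztsachuzofa.
Vowel deletion: no change.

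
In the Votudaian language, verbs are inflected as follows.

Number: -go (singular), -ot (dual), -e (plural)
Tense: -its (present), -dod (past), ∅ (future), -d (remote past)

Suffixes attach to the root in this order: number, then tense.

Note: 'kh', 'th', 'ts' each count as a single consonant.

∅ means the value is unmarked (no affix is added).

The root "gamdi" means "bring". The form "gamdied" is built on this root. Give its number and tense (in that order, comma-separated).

plural, remote past

Segment: gamdi-e-d.
number: -e → plural.
tense: -d → remote past.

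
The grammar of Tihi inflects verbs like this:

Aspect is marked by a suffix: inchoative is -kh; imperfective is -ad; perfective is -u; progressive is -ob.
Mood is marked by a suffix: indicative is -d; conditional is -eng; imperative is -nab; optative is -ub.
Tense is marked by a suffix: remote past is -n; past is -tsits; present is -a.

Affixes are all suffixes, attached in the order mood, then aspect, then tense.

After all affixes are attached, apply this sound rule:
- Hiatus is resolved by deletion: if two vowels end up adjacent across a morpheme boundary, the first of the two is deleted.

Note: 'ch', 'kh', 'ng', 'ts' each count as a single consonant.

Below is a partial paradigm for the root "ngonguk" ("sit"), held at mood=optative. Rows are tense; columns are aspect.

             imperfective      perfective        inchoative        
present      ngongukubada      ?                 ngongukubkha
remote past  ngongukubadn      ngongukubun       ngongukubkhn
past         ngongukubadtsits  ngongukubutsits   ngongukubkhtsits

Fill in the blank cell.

ngongukuba

Attach mood optative -ub → ngongukub.
Attach aspect perfective -u → ngongukubu.
Attach tense present -a → ngongukubua.
Apply vowel deletion: ngongukubua → ngongukuba.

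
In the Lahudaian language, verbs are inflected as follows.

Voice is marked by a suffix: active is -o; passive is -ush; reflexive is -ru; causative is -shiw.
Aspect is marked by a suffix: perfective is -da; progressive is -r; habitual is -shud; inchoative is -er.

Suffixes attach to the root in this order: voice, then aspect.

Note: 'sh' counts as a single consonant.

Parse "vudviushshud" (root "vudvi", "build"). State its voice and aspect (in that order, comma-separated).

passive, habitual

Segment: vudvi-ush-shud.
voice: -ush → passive.
aspect: -shud → habitual.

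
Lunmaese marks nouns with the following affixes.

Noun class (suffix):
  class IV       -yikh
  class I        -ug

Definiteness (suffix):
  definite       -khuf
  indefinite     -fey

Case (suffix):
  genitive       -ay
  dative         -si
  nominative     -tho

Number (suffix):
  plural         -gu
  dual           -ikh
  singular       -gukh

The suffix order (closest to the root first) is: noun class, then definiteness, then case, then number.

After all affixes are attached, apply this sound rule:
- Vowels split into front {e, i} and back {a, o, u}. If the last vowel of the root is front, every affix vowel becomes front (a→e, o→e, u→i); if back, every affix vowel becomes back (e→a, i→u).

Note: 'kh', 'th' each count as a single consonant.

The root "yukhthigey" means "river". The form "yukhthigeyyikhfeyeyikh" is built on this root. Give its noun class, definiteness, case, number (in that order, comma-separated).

class IV, indefinite, genitive, dual

Segment: yukhthigey-yikh-fey-ay-ikh.
noun class: -yikh → class IV.
definiteness: -fey → indefinite.
case: -ay → genitive.
number: -ikh → dual.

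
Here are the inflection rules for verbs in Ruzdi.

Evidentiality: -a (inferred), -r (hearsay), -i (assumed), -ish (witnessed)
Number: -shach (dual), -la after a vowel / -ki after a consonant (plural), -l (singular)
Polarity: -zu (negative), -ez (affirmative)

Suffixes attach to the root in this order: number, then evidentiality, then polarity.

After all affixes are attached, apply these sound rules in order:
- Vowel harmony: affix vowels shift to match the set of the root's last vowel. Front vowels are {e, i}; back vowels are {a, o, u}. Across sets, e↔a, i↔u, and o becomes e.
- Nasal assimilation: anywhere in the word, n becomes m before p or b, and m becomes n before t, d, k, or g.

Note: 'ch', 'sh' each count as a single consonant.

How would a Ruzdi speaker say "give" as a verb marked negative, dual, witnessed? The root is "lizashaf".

lizashafshachushzu

Attach number dual -shach → lizashafshach.
Attach evidentiality witnessed -ish → lizashafshachish.
Attach polarity negative -zu → lizashafshachishzu.
Apply vowel harmony: lizashafshachishzu → lizashafshachushzu.
Nasal assimilation: no change.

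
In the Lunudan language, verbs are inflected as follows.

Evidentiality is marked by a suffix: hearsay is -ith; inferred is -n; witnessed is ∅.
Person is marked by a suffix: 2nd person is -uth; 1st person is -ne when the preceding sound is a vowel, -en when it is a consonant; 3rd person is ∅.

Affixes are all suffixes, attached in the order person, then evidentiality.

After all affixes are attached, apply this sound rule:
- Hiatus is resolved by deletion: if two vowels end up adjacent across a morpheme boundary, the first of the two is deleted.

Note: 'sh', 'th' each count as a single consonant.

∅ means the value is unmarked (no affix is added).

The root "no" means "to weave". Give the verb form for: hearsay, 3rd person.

person = 3rd person: zero marking, form stays no.
Attach evidentiality hearsay -ith → noith.
Apply vowel deletion: noith → nith.

nith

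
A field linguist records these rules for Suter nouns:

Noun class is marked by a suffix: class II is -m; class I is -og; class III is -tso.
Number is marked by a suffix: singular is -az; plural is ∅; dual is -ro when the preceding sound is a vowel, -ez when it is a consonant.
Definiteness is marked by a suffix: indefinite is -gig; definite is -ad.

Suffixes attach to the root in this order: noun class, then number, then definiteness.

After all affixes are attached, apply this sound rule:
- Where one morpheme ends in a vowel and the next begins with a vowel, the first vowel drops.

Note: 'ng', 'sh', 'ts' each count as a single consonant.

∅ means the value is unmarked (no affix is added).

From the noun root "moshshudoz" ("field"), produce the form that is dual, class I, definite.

Attach noun class class I -og → moshshudozog.
Attach number dual -ez (after consonant 'g') → moshshudozogez.
Attach definiteness definite -ad → moshshudozogezad.
Vowel deletion: no change.

moshshudozogezad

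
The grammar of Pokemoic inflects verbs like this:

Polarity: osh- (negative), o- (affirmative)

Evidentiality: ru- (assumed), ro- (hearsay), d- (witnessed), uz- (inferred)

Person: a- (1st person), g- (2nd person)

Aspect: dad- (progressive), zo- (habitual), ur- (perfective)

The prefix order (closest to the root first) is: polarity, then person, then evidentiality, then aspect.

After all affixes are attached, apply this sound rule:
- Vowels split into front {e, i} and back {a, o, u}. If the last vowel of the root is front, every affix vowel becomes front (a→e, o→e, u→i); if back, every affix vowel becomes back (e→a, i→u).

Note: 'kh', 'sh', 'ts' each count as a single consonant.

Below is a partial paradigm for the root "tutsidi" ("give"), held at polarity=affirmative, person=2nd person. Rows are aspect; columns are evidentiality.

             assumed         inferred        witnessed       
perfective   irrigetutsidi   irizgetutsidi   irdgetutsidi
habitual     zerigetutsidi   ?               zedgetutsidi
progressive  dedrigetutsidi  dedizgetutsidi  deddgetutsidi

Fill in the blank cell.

Attach polarity affirmative o- → otutsidi.
Attach person 2nd person g- → gotutsidi.
Attach evidentiality inferred uz- → uzgotutsidi.
Attach aspect habitual zo- → zouzgotutsidi.
Apply vowel harmony: zouzgotutsidi → zeizgetutsidi.

zeizgetutsidi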